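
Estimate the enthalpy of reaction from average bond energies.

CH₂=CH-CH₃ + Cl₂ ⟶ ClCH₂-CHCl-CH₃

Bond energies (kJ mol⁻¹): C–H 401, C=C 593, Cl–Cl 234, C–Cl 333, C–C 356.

ΔH ≈ −195 kJ

Bonds broken (reactants):
  C–C: 1 × 356 = 356
  C–H: 6 × 401 = 2406
  C=C: 1 × 593 = 593
  Cl–Cl: 1 × 234 = 234
  Σ(broken) = 3589 kJ
Bonds formed (products):
  C–C: 2 × 356 = 712
  C–Cl: 2 × 333 = 666
  C–H: 6 × 401 = 2406
  Σ(formed) = 3784 kJ
ΔH = Σ(broken) − Σ(formed) = 3589 − 3784 = −195 kJ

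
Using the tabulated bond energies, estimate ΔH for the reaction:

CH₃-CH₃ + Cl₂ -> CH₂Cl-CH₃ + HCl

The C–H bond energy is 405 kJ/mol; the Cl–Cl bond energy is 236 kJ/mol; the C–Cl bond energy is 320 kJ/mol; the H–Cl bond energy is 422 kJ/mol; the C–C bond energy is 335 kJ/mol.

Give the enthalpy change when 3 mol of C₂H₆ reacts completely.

ΔH = −303 kJ

Bonds broken (reactants):
  C–C: 1 × 335 = 335
  C–H: 6 × 405 = 2430
  Cl–Cl: 1 × 236 = 236
  Σ(broken) = 3001 kJ
Bonds formed (products):
  C–C: 1 × 335 = 335
  C–Cl: 1 × 320 = 320
  C–H: 5 × 405 = 2025
  H–Cl: 1 × 422 = 422
  Σ(formed) = 3102 kJ
ΔH = Σ(broken) − Σ(formed) = 3001 − 3102 = −101 kJ
For 3× the reaction as written: 3 × (−101) = −303 kJ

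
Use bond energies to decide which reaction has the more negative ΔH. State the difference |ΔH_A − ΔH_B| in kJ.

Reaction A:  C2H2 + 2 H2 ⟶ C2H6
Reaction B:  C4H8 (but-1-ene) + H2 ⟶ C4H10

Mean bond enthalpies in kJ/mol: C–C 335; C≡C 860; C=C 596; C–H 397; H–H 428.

Reaction A:
  Bonds broken (reactants):
    C≡C: 1 × 860 = 860
    C–H: 2 × 397 = 794
    H–H: 2 × 428 = 856
    Σ(broken) = 2510 kJ
  Bonds formed (products):
    C–C: 1 × 335 = 335
    C–H: 6 × 397 = 2382
    Σ(formed) = 2717 kJ
  ΔH_A = 2510 − 2717 = −207 kJ
Reaction B:
  Bonds broken (reactants):
    C–C: 2 × 335 = 670
    C–H: 8 × 397 = 3176
    C=C: 1 × 596 = 596
    H–H: 1 × 428 = 428
    Σ(broken) = 4870 kJ
  Bonds formed (products):
    C–C: 3 × 335 = 1005
    C–H: 10 × 397 = 3970
    Σ(formed) = 4975 kJ
  ΔH_B = 4870 − 4975 = −105 kJ
ΔH_A − ΔH_B = −102 kJ, so reaction A has the more negative ΔH; |ΔH_A − ΔH_B| = 102 kJ.

Reaction A, by 102 kJ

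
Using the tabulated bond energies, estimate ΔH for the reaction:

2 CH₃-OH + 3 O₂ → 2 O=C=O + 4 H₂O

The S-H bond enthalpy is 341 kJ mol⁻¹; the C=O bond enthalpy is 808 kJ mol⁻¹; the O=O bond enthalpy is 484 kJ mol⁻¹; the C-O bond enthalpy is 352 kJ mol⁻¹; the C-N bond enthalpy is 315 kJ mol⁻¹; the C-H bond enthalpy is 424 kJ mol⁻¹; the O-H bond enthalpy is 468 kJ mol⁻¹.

Bonds broken (reactants):
  C-H: 6 × 424 = 2544
  C-O: 2 × 352 = 704
  O-H: 2 × 468 = 936
  O=O: 3 × 484 = 1452
  Σ(broken) = 5636 kJ
Bonds formed (products):
  C=O: 4 × 808 = 3232
  O-H: 8 × 468 = 3744
  Σ(formed) = 6976 kJ
ΔH = Σ(broken) − Σ(formed) = 5636 − 6976 = −1340 kJ

ΔH ≈ −1340 kJ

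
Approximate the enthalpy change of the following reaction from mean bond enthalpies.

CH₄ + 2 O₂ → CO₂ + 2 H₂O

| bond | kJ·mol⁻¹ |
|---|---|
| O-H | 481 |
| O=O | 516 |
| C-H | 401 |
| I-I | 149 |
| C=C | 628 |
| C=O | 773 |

Bonds broken (reactants):
  C-H: 4 × 401 = 1604
  O=O: 2 × 516 = 1032
  Σ(broken) = 2636 kJ
Bonds formed (products):
  C=O: 2 × 773 = 1546
  O-H: 4 × 481 = 1924
  Σ(formed) = 3470 kJ
ΔH = Σ(broken) − Σ(formed) = 2636 − 3470 = −834 kJ

ΔH ≈ −834 kJ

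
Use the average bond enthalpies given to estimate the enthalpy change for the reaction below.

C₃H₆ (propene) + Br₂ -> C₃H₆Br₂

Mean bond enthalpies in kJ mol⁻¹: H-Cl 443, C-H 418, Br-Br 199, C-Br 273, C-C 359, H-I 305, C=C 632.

Bonds broken (reactants):
  Br-Br: 1 × 199 = 199
  C-C: 1 × 359 = 359
  C-H: 6 × 418 = 2508
  C=C: 1 × 632 = 632
  Σ(broken) = 3698 kJ
Bonds formed (products):
  C-Br: 2 × 273 = 546
  C-C: 2 × 359 = 718
  C-H: 6 × 418 = 2508
  Σ(formed) = 3772 kJ
ΔH = Σ(broken) − Σ(formed) = 3698 − 3772 = −74 kJ

ΔH ≈ −74 kJ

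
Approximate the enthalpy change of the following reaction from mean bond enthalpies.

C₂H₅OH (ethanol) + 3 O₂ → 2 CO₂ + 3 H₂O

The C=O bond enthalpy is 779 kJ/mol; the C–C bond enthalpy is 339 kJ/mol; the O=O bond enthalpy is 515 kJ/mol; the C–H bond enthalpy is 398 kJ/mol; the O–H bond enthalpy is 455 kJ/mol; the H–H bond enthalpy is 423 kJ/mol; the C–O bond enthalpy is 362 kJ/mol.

ΔH ≈ −1155 kJ

Bonds broken (reactants):
  C–C: 1 × 339 = 339
  C–H: 5 × 398 = 1990
  C–O: 1 × 362 = 362
  O–H: 1 × 455 = 455
  O=O: 3 × 515 = 1545
  Σ(broken) = 4691 kJ
Bonds formed (products):
  C=O: 4 × 779 = 3116
  O–H: 6 × 455 = 2730
  Σ(formed) = 5846 kJ
ΔH = Σ(broken) − Σ(formed) = 4691 − 5846 = −1155 kJ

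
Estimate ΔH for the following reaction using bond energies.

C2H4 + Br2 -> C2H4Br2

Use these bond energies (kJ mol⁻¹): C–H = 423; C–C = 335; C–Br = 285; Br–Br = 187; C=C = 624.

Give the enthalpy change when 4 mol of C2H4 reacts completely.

Bonds broken (reactants):
  Br–Br: 1 × 187 = 187
  C–H: 4 × 423 = 1692
  C=C: 1 × 624 = 624
  Σ(broken) = 2503 kJ
Bonds formed (products):
  C–Br: 2 × 285 = 570
  C–C: 1 × 335 = 335
  C–H: 4 × 423 = 1692
  Σ(formed) = 2597 kJ
ΔH = Σ(broken) − Σ(formed) = 2503 − 2597 = −94 kJ
For 4× the reaction as written: 4 × (−94) = −376 kJ

ΔH = −376 kJ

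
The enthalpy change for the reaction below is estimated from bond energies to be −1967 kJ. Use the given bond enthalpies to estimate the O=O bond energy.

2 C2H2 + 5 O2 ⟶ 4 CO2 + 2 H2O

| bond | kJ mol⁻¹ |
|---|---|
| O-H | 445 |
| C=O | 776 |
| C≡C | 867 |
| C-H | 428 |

D(O=O) ≈ 515 kJ/mol

Let D be the O=O bond energy.
Σ(broken) = 2×867 + 4×428 + 5×D = 3446 + 5D
Σ(formed) = 8×776 + 4×445 = 7988
ΔH = Σ(broken) − Σ(formed) = (3446 + 5D) − (7988) = −4542 + 5D
Setting this equal to −1967 kJ gives 5D = 2575, so D = 515 kJ/mol.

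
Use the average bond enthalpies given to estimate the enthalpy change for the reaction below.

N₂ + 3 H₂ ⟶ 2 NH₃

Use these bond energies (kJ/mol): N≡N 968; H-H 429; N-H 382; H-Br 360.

ΔH ≈ −37 kJ

Bonds broken (reactants):
  H-H: 3 × 429 = 1287
  N≡N: 1 × 968 = 968
  Σ(broken) = 2255 kJ
Bonds formed (products):
  N-H: 6 × 382 = 2292
  Σ(formed) = 2292 kJ
ΔH = Σ(broken) − Σ(formed) = 2255 − 2292 = −37 kJ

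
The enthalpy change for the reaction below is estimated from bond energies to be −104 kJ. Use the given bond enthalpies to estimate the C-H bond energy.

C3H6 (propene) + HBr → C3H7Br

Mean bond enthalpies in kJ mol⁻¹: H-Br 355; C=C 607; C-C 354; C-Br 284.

D(C-H) ≈ 428 kJ/mol

Let D be the C-H bond energy.
Σ(broken) = 1×354 + 6×D + 1×607 + 1×355 = 1316 + 6D
Σ(formed) = 1×284 + 2×354 + 7×D = 992 + 7D
ΔH = Σ(broken) − Σ(formed) = (1316 + 6D) − (992 + 7D) = +324 − D
Setting this equal to −104 kJ gives D = 428 kJ/mol.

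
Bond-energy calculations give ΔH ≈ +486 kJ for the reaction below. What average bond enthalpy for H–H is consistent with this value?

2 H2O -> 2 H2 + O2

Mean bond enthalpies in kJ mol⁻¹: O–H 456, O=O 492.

D(H–H) ≈ 423 kJ/mol

Let D be the H–H bond energy.
Σ(broken) = 4×456 = 1824
Σ(formed) = 2×D + 1×492 = 492 + 2D
ΔH = Σ(broken) − Σ(formed) = (1824) − (492 + 2D) = +1332 − 2D
Setting this equal to +486 kJ gives 2D = 846, so D = 423 kJ/mol.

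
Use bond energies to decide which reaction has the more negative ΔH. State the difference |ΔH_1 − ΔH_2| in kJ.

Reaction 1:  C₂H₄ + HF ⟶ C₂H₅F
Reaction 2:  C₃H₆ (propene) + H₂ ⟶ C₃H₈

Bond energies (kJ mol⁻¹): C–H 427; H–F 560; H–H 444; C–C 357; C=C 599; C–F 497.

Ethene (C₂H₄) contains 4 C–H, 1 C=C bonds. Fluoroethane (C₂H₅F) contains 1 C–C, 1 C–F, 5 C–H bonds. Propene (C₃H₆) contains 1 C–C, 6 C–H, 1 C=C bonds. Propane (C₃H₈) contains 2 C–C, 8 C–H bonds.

Reaction 1:
  Bonds broken (reactants):
    C–H: 4 × 427 = 1708
    C=C: 1 × 599 = 599
    H–F: 1 × 560 = 560
    Σ(broken) = 2867 kJ
  Bonds formed (products):
    C–C: 1 × 357 = 357
    C–F: 1 × 497 = 497
    C–H: 5 × 427 = 2135
    Σ(formed) = 2989 kJ
  ΔH_1 = 2867 − 2989 = −122 kJ
Reaction 2:
  Bonds broken (reactants):
    C–C: 1 × 357 = 357
    C–H: 6 × 427 = 2562
    C=C: 1 × 599 = 599
    H–H: 1 × 444 = 444
    Σ(broken) = 3962 kJ
  Bonds formed (products):
    C–C: 2 × 357 = 714
    C–H: 8 × 427 = 3416
    Σ(formed) = 4130 kJ
  ΔH_2 = 3962 − 4130 = −168 kJ
ΔH_1 − ΔH_2 = +46 kJ, so reaction 2 has the more negative ΔH; |ΔH_1 − ΔH_2| = 46 kJ.

Reaction 2, by 46 kJ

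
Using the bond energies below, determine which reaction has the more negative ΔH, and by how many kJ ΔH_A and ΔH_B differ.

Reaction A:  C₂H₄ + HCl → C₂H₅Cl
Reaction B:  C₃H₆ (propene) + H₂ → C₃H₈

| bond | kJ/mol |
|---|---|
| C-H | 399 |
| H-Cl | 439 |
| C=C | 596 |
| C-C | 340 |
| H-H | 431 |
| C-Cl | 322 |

Reaction A:
  Bonds broken (reactants):
    C-H: 4 × 399 = 1596
    C=C: 1 × 596 = 596
    H-Cl: 1 × 439 = 439
    Σ(broken) = 2631 kJ
  Bonds formed (products):
    C-C: 1 × 340 = 340
    C-Cl: 1 × 322 = 322
    C-H: 5 × 399 = 1995
    Σ(formed) = 2657 kJ
  ΔH_A = 2631 − 2657 = −26 kJ
Reaction B:
  Bonds broken (reactants):
    C-C: 1 × 340 = 340
    C-H: 6 × 399 = 2394
    C=C: 1 × 596 = 596
    H-H: 1 × 431 = 431
    Σ(broken) = 3761 kJ
  Bonds formed (products):
    C-C: 2 × 340 = 680
    C-H: 8 × 399 = 3192
    Σ(formed) = 3872 kJ
  ΔH_B = 3761 − 3872 = −111 kJ
ΔH_A − ΔH_B = +85 kJ, so reaction B has the more negative ΔH; |ΔH_A − ΔH_B| = 85 kJ.

Reaction B, by 85 kJ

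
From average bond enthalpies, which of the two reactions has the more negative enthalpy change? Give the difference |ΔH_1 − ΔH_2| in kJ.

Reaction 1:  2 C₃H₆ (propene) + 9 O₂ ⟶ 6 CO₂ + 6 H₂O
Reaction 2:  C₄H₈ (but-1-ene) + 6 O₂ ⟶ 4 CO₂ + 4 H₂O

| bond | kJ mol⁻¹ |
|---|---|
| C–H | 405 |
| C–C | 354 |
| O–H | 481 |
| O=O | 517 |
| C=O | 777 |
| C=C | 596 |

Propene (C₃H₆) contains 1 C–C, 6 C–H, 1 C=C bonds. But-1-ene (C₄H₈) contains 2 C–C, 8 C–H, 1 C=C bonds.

Reaction 1:
  Bonds broken (reactants):
    C–C: 2 × 354 = 708
    C–H: 12 × 405 = 4860
    C=C: 2 × 596 = 1192
    O=O: 9 × 517 = 4653
    Σ(broken) = 11413 kJ
  Bonds formed (products):
    C=O: 12 × 777 = 9324
    O–H: 12 × 481 = 5772
    Σ(formed) = 15096 kJ
  ΔH_1 = 11413 − 15096 = −3683 kJ
Reaction 2:
  Bonds broken (reactants):
    C–C: 2 × 354 = 708
    C–H: 8 × 405 = 3240
    C=C: 1 × 596 = 596
    O=O: 6 × 517 = 3102
    Σ(broken) = 7646 kJ
  Bonds formed (products):
    C=O: 8 × 777 = 6216
    O–H: 8 × 481 = 3848
    Σ(formed) = 10064 kJ
  ΔH_2 = 7646 − 10064 = −2418 kJ
ΔH_1 − ΔH_2 = −1265 kJ, so reaction 1 has the more negative ΔH; |ΔH_1 − ΔH_2| = 1265 kJ.

Reaction 1, by 1265 kJ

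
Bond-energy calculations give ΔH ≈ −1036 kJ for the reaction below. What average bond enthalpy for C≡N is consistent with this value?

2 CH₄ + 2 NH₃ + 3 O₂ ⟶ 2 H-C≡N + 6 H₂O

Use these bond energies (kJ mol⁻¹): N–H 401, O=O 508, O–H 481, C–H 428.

Let D be the C≡N bond energy.
Σ(broken) = 8×428 + 6×401 + 3×508 = 7354
Σ(formed) = 2×D + 2×428 + 12×481 = 6628 + 2D
ΔH = Σ(broken) − Σ(formed) = (7354) − (6628 + 2D) = +726 − 2D
Setting this equal to −1036 kJ gives 2D = 1762, so D = 881 kJ/mol.

D(C≡N) ≈ 881 kJ/mol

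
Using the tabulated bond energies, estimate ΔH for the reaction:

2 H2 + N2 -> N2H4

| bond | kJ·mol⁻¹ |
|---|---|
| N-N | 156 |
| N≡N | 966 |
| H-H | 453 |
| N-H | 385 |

Bonds broken (reactants):
  H-H: 2 × 453 = 906
  N≡N: 1 × 966 = 966
  Σ(broken) = 1872 kJ
Bonds formed (products):
  N-H: 4 × 385 = 1540
  N-N: 1 × 156 = 156
  Σ(formed) = 1696 kJ
ΔH = Σ(broken) − Σ(formed) = 1872 − 1696 = +176 kJ

ΔH ≈ +176 kJ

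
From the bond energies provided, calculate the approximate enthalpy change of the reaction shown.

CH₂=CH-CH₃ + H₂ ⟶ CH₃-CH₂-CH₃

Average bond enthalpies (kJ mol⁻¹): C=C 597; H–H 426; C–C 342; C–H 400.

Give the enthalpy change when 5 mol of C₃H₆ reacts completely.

ΔH = −595 kJ

Bonds broken (reactants):
  C–C: 1 × 342 = 342
  C–H: 6 × 400 = 2400
  C=C: 1 × 597 = 597
  H–H: 1 × 426 = 426
  Σ(broken) = 3765 kJ
Bonds formed (products):
  C–C: 2 × 342 = 684
  C–H: 8 × 400 = 3200
  Σ(formed) = 3884 kJ
ΔH = Σ(broken) − Σ(formed) = 3765 − 3884 = −119 kJ
For 5× the reaction as written: 5 × (−119) = −595 kJ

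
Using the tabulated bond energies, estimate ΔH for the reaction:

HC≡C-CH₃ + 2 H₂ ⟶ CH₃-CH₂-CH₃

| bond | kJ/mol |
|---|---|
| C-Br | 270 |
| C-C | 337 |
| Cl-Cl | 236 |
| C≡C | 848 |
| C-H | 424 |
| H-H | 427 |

Bonds broken (reactants):
  C≡C: 1 × 848 = 848
  C-C: 1 × 337 = 337
  C-H: 4 × 424 = 1696
  H-H: 2 × 427 = 854
  Σ(broken) = 3735 kJ
Bonds formed (products):
  C-C: 2 × 337 = 674
  C-H: 8 × 424 = 3392
  Σ(formed) = 4066 kJ
ΔH = Σ(broken) − Σ(formed) = 3735 − 4066 = −331 kJ

ΔH ≈ −331 kJ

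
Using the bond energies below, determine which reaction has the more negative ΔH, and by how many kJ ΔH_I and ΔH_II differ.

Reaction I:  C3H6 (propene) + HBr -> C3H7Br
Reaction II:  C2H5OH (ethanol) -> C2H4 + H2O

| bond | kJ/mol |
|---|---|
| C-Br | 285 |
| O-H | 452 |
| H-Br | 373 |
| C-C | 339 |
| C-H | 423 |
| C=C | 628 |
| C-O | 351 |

Reaction I:
  Bonds broken (reactants):
    C-C: 1 × 339 = 339
    C-H: 6 × 423 = 2538
    C=C: 1 × 628 = 628
    H-Br: 1 × 373 = 373
    Σ(broken) = 3878 kJ
  Bonds formed (products):
    C-Br: 1 × 285 = 285
    C-C: 2 × 339 = 678
    C-H: 7 × 423 = 2961
    Σ(formed) = 3924 kJ
  ΔH_I = 3878 − 3924 = −46 kJ
Reaction II:
  Bonds broken (reactants):
    C-C: 1 × 339 = 339
    C-H: 5 × 423 = 2115
    C-O: 1 × 351 = 351
    O-H: 1 × 452 = 452
    Σ(broken) = 3257 kJ
  Bonds formed (products):
    C-H: 4 × 423 = 1692
    C=C: 1 × 628 = 628
    O-H: 2 × 452 = 904
    Σ(formed) = 3224 kJ
  ΔH_II = 3257 − 3224 = +33 kJ
ΔH_I − ΔH_II = −79 kJ, so reaction I has the more negative ΔH; |ΔH_I − ΔH_II| = 79 kJ.

Reaction I, by 79 kJ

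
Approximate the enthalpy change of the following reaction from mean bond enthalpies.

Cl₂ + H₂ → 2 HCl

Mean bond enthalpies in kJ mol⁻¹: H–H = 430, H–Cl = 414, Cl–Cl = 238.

Bonds broken (reactants):
  Cl–Cl: 1 × 238 = 238
  H–H: 1 × 430 = 430
  Σ(broken) = 668 kJ
Bonds formed (products):
  H–Cl: 2 × 414 = 828
  Σ(formed) = 828 kJ
ΔH = Σ(broken) − Σ(formed) = 668 − 828 = −160 kJ

ΔH ≈ −160 kJ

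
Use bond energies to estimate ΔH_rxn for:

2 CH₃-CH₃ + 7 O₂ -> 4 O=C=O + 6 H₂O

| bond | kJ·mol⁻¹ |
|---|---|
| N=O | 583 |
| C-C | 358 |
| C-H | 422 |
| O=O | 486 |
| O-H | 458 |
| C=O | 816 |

ΔH ≈ −2842 kJ

Bonds broken (reactants):
  C-C: 2 × 358 = 716
  C-H: 12 × 422 = 5064
  O=O: 7 × 486 = 3402
  Σ(broken) = 9182 kJ
Bonds formed (products):
  C=O: 8 × 816 = 6528
  O-H: 12 × 458 = 5496
  Σ(formed) = 12024 kJ
ΔH = Σ(broken) − Σ(formed) = 9182 − 12024 = −2842 kJ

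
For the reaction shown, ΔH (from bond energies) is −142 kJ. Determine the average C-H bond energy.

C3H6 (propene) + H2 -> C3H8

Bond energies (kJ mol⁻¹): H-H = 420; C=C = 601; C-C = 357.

D(C-H) ≈ 403 kJ/mol

Let D be the C-H bond energy.
Σ(broken) = 1×357 + 6×D + 1×601 + 1×420 = 1378 + 6D
Σ(formed) = 2×357 + 8×D = 714 + 8D
ΔH = Σ(broken) − Σ(formed) = (1378 + 6D) − (714 + 8D) = +664 − 2D
Setting this equal to −142 kJ gives 2D = 806, so D = 403 kJ/mol.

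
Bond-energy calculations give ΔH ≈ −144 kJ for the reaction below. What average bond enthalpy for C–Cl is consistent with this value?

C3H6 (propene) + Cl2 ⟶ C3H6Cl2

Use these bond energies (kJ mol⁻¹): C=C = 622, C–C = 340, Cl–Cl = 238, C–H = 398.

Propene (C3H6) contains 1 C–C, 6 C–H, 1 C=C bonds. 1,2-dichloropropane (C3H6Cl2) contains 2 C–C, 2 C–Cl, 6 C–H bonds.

Let D be the C–Cl bond energy.
Σ(broken) = 1×340 + 6×398 + 1×622 + 1×238 = 3588
Σ(formed) = 2×340 + 2×D + 6×398 = 3068 + 2D
ΔH = Σ(broken) − Σ(formed) = (3588) − (3068 + 2D) = +520 − 2D
Setting this equal to −144 kJ gives 2D = 664, so D = 332 kJ/mol.

D(C–Cl) ≈ 332 kJ/mol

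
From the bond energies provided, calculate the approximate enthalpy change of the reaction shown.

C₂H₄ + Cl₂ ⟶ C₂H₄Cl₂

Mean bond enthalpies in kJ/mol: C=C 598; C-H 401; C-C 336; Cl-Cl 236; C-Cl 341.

ΔH ≈ −184 kJ

Bonds broken (reactants):
  C-H: 4 × 401 = 1604
  C=C: 1 × 598 = 598
  Cl-Cl: 1 × 236 = 236
  Σ(broken) = 2438 kJ
Bonds formed (products):
  C-C: 1 × 336 = 336
  C-Cl: 2 × 341 = 682
  C-H: 4 × 401 = 1604
  Σ(formed) = 2622 kJ
ΔH = Σ(broken) − Σ(formed) = 2438 − 2622 = −184 kJ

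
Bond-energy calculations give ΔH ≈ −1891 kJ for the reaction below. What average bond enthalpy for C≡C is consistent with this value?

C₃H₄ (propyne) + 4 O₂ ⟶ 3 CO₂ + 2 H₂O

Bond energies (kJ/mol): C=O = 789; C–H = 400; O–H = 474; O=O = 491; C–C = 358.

Let D be the C≡C bond energy.
Σ(broken) = 1×D + 1×358 + 4×400 + 4×491 = 3922 + D
Σ(formed) = 6×789 + 4×474 = 6630
ΔH = Σ(broken) − Σ(formed) = (3922 + D) − (6630) = −2708 + D
Setting this equal to −1891 kJ gives D = 817 kJ/mol.

D(C≡C) ≈ 817 kJ/mol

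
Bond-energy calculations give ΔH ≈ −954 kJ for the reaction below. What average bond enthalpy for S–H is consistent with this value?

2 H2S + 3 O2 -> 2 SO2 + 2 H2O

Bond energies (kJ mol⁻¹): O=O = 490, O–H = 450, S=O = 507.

Let D be the S–H bond energy.
Σ(broken) = 3×490 + 4×D = 1470 + 4D
Σ(formed) = 4×450 + 4×507 = 3828
ΔH = Σ(broken) − Σ(formed) = (1470 + 4D) − (3828) = −2358 + 4D
Setting this equal to −954 kJ gives 4D = 1404, so D = 351 kJ/mol.

D(S–H) ≈ 351 kJ/mol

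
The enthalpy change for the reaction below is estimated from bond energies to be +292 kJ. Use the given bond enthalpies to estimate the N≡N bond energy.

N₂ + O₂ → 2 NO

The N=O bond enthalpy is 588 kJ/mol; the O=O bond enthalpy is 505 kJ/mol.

Let D be the N≡N bond energy.
Σ(broken) = 1×D + 1×505 = 505 + D
Σ(formed) = 2×588 = 1176
ΔH = Σ(broken) − Σ(formed) = (505 + D) − (1176) = −671 + D
Setting this equal to +292 kJ gives D = 963 kJ/mol.

D(N≡N) ≈ 963 kJ/mol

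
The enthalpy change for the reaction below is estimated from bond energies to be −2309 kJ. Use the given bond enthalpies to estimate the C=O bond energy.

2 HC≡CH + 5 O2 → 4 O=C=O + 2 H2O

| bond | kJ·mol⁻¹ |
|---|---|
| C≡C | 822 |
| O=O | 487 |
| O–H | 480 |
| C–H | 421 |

D(C=O) ≈ 769 kJ/mol

Let D be the C=O bond energy.
Σ(broken) = 2×822 + 4×421 + 5×487 = 5763
Σ(formed) = 8×D + 4×480 = 1920 + 8D
ΔH = Σ(broken) − Σ(formed) = (5763) − (1920 + 8D) = +3843 − 8D
Setting this equal to −2309 kJ gives 8D = 6152, so D = 769 kJ/mol.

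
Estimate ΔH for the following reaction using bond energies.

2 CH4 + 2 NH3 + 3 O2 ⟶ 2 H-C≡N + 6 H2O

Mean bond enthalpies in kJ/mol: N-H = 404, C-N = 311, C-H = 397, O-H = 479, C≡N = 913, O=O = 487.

Bonds broken (reactants):
  C-H: 8 × 397 = 3176
  N-H: 6 × 404 = 2424
  O=O: 3 × 487 = 1461
  Σ(broken) = 7061 kJ
Bonds formed (products):
  C≡N: 2 × 913 = 1826
  C-H: 2 × 397 = 794
  O-H: 12 × 479 = 5748
  Σ(formed) = 8368 kJ
ΔH = Σ(broken) − Σ(formed) = 7061 − 8368 = −1307 kJ

ΔH ≈ −1307 kJ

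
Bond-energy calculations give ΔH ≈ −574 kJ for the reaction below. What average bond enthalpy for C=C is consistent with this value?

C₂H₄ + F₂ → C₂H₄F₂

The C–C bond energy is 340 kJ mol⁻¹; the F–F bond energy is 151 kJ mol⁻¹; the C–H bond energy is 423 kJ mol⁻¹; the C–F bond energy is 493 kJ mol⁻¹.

D(C=C) ≈ 601 kJ/mol

Let D be the C=C bond energy.
Σ(broken) = 4×423 + 1×D + 1×151 = 1843 + D
Σ(formed) = 1×340 + 2×493 + 4×423 = 3018
ΔH = Σ(broken) − Σ(formed) = (1843 + D) − (3018) = −1175 + D
Setting this equal to −574 kJ gives D = 601 kJ/mol.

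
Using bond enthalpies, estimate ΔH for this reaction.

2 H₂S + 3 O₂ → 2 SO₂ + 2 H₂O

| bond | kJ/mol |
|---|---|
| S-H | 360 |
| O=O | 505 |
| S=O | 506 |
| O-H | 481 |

Bonds broken (reactants):
  O=O: 3 × 505 = 1515
  S-H: 4 × 360 = 1440
  Σ(broken) = 2955 kJ
Bonds formed (products):
  O-H: 4 × 481 = 1924
  S=O: 4 × 506 = 2024
  Σ(formed) = 3948 kJ
ΔH = Σ(broken) − Σ(formed) = 2955 − 3948 = −993 kJ

ΔH ≈ −993 kJ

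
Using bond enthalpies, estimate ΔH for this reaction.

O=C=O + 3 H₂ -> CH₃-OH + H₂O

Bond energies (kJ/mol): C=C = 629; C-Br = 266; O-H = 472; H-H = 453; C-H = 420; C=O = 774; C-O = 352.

ΔH ≈ −121 kJ

Bonds broken (reactants):
  C=O: 2 × 774 = 1548
  H-H: 3 × 453 = 1359
  Σ(broken) = 2907 kJ
Bonds formed (products):
  C-H: 3 × 420 = 1260
  C-O: 1 × 352 = 352
  O-H: 3 × 472 = 1416
  Σ(formed) = 3028 kJ
ΔH = Σ(broken) − Σ(formed) = 2907 − 3028 = −121 kJ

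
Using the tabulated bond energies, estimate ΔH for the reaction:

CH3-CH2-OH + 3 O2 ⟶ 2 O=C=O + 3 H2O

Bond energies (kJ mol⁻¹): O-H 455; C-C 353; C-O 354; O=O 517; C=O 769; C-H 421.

Bonds broken (reactants):
  C-C: 1 × 353 = 353
  C-H: 5 × 421 = 2105
  C-O: 1 × 354 = 354
  O-H: 1 × 455 = 455
  O=O: 3 × 517 = 1551
  Σ(broken) = 4818 kJ
Bonds formed (products):
  C=O: 4 × 769 = 3076
  O-H: 6 × 455 = 2730
  Σ(formed) = 5806 kJ
ΔH = Σ(broken) − Σ(formed) = 4818 − 5806 = −988 kJ

ΔH ≈ −988 kJ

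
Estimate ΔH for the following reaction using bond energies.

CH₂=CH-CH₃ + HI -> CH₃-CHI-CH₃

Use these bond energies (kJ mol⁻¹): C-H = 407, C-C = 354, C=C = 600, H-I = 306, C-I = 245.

ΔH ≈ −100 kJ

Bonds broken (reactants):
  C-C: 1 × 354 = 354
  C-H: 6 × 407 = 2442
  C=C: 1 × 600 = 600
  H-I: 1 × 306 = 306
  Σ(broken) = 3702 kJ
Bonds formed (products):
  C-C: 2 × 354 = 708
  C-H: 7 × 407 = 2849
  C-I: 1 × 245 = 245
  Σ(formed) = 3802 kJ
ΔH = Σ(broken) − Σ(formed) = 3702 − 3802 = −100 kJ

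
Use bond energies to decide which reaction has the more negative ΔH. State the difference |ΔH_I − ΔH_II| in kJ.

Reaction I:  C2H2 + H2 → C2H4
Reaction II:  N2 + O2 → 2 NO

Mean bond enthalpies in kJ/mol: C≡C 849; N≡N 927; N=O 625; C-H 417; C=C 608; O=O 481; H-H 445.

Reaction I:
  Bonds broken (reactants):
    C≡C: 1 × 849 = 849
    C-H: 2 × 417 = 834
    H-H: 1 × 445 = 445
    Σ(broken) = 2128 kJ
  Bonds formed (products):
    C-H: 4 × 417 = 1668
    C=C: 1 × 608 = 608
    Σ(formed) = 2276 kJ
  ΔH_I = 2128 − 2276 = −148 kJ
Reaction II:
  Bonds broken (reactants):
    N≡N: 1 × 927 = 927
    O=O: 1 × 481 = 481
    Σ(broken) = 1408 kJ
  Bonds formed (products):
    N=O: 2 × 625 = 1250
    Σ(formed) = 1250 kJ
  ΔH_II = 1408 − 1250 = +158 kJ
ΔH_I − ΔH_II = −306 kJ, so reaction I has the more negative ΔH; |ΔH_I − ΔH_II| = 306 kJ.

Reaction I, by 306 kJ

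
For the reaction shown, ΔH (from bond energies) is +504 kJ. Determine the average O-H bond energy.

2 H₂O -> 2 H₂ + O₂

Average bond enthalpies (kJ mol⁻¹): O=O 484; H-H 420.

D(O-H) ≈ 457 kJ/mol

Let D be the O-H bond energy.
Σ(broken) = 4×D = 4D
Σ(formed) = 2×420 + 1×484 = 1324
ΔH = Σ(broken) − Σ(formed) = (4D) − (1324) = −1324 + 4D
Setting this equal to +504 kJ gives 4D = 1828, so D = 457 kJ/mol.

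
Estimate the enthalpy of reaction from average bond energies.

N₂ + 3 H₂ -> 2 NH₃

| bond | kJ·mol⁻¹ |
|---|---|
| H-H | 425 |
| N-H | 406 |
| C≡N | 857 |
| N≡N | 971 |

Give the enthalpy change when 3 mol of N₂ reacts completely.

ΔH = −570 kJ

Bonds broken (reactants):
  H-H: 3 × 425 = 1275
  N≡N: 1 × 971 = 971
  Σ(broken) = 2246 kJ
Bonds formed (products):
  N-H: 6 × 406 = 2436
  Σ(formed) = 2436 kJ
ΔH = Σ(broken) − Σ(formed) = 2246 − 2436 = −190 kJ
For 3× the reaction as written: 3 × (−190) = −570 kJ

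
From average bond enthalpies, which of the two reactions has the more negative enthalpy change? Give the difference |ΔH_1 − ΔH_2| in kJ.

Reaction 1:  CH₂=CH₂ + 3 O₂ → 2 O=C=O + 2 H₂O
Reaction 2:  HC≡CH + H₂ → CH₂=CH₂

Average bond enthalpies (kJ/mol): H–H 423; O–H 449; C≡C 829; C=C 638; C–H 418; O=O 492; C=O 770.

Reaction 1, by 868 kJ

Reaction 1:
  Bonds broken (reactants):
    C–H: 4 × 418 = 1672
    C=C: 1 × 638 = 638
    O=O: 3 × 492 = 1476
    Σ(broken) = 3786 kJ
  Bonds formed (products):
    C=O: 4 × 770 = 3080
    O–H: 4 × 449 = 1796
    Σ(formed) = 4876 kJ
  ΔH_1 = 3786 − 4876 = −1090 kJ
Reaction 2:
  Bonds broken (reactants):
    C≡C: 1 × 829 = 829
    C–H: 2 × 418 = 836
    H–H: 1 × 423 = 423
    Σ(broken) = 2088 kJ
  Bonds formed (products):
    C–H: 4 × 418 = 1672
    C=C: 1 × 638 = 638
    Σ(formed) = 2310 kJ
  ΔH_2 = 2088 − 2310 = −222 kJ
ΔH_1 − ΔH_2 = −868 kJ, so reaction 1 has the more negative ΔH; |ΔH_1 − ΔH_2| = 868 kJ.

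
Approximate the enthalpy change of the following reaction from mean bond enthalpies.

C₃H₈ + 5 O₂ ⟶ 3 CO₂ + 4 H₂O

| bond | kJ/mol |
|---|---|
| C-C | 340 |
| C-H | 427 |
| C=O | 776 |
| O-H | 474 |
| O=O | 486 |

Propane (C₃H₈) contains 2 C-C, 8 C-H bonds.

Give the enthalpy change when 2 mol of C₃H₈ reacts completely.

ΔH = −3844 kJ

Bonds broken (reactants):
  C-C: 2 × 340 = 680
  C-H: 8 × 427 = 3416
  O=O: 5 × 486 = 2430
  Σ(broken) = 6526 kJ
Bonds formed (products):
  C=O: 6 × 776 = 4656
  O-H: 8 × 474 = 3792
  Σ(formed) = 8448 kJ
ΔH = Σ(broken) − Σ(formed) = 6526 − 8448 = −1922 kJ
For 2× the reaction as written: 2 × (−1922) = −3844 kJ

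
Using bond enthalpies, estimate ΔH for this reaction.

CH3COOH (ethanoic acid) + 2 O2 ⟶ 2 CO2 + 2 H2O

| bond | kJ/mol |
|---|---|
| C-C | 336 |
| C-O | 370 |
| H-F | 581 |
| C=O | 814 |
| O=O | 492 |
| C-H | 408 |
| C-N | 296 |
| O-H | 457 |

ΔH ≈ −899 kJ

Bonds broken (reactants):
  C-C: 1 × 336 = 336
  C-H: 3 × 408 = 1224
  C-O: 1 × 370 = 370
  C=O: 1 × 814 = 814
  O-H: 1 × 457 = 457
  O=O: 2 × 492 = 984
  Σ(broken) = 4185 kJ
Bonds formed (products):
  C=O: 4 × 814 = 3256
  O-H: 4 × 457 = 1828
  Σ(formed) = 5084 kJ
ΔH = Σ(broken) − Σ(formed) = 4185 − 5084 = −899 kJ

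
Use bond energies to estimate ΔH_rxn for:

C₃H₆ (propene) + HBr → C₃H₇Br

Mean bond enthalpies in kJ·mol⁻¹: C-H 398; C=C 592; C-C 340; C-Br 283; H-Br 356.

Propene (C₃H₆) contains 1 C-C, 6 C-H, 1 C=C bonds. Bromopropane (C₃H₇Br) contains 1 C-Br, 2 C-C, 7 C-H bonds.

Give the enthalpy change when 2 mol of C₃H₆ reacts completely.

ΔH = −146 kJ

Bonds broken (reactants):
  C-C: 1 × 340 = 340
  C-H: 6 × 398 = 2388
  C=C: 1 × 592 = 592
  H-Br: 1 × 356 = 356
  Σ(broken) = 3676 kJ
Bonds formed (products):
  C-Br: 1 × 283 = 283
  C-C: 2 × 340 = 680
  C-H: 7 × 398 = 2786
  Σ(formed) = 3749 kJ
ΔH = Σ(broken) − Σ(formed) = 3676 − 3749 = −73 kJ
For 2× the reaction as written: 2 × (−73) = −146 kJ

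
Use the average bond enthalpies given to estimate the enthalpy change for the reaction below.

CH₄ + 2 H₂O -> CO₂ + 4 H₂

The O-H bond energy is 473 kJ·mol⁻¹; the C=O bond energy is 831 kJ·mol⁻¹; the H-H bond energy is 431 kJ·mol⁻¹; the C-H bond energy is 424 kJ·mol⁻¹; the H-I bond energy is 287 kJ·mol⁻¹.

ΔH ≈ +202 kJ

Bonds broken (reactants):
  C-H: 4 × 424 = 1696
  O-H: 4 × 473 = 1892
  Σ(broken) = 3588 kJ
Bonds formed (products):
  C=O: 2 × 831 = 1662
  H-H: 4 × 431 = 1724
  Σ(formed) = 3386 kJ
ΔH = Σ(broken) − Σ(formed) = 3588 − 3386 = +202 kJ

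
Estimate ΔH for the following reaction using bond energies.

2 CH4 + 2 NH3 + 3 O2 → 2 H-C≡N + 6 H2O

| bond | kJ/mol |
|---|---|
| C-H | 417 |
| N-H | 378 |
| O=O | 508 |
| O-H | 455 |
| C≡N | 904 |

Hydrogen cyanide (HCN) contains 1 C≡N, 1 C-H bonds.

ΔH ≈ −974 kJ

Bonds broken (reactants):
  C-H: 8 × 417 = 3336
  N-H: 6 × 378 = 2268
  O=O: 3 × 508 = 1524
  Σ(broken) = 7128 kJ
Bonds formed (products):
  C≡N: 2 × 904 = 1808
  C-H: 2 × 417 = 834
  O-H: 12 × 455 = 5460
  Σ(formed) = 8102 kJ
ΔH = Σ(broken) − Σ(formed) = 7128 − 8102 = −974 kJ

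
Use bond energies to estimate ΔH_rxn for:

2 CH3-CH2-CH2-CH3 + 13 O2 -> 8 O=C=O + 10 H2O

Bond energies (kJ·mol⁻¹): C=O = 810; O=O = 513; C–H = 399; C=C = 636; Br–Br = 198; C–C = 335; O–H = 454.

ΔH ≈ −5381 kJ

Bonds broken (reactants):
  C–C: 6 × 335 = 2010
  C–H: 20 × 399 = 7980
  O=O: 13 × 513 = 6669
  Σ(broken) = 16659 kJ
Bonds formed (products):
  C=O: 16 × 810 = 12960
  O–H: 20 × 454 = 9080
  Σ(formed) = 22040 kJ
ΔH = Σ(broken) − Σ(formed) = 16659 − 22040 = −5381 kJ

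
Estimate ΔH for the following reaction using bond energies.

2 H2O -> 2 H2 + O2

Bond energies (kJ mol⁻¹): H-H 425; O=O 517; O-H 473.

ΔH ≈ +525 kJ

Bonds broken (reactants):
  O-H: 4 × 473 = 1892
  Σ(broken) = 1892 kJ
Bonds formed (products):
  H-H: 2 × 425 = 850
  O=O: 1 × 517 = 517
  Σ(formed) = 1367 kJ
ΔH = Σ(broken) − Σ(formed) = 1892 − 1367 = +525 kJ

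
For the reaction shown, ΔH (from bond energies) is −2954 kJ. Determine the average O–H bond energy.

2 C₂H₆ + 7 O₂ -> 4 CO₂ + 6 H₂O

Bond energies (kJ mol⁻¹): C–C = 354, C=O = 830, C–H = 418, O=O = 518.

D(O–H) ≈ 472 kJ/mol

Let D be the O–H bond energy.
Σ(broken) = 2×354 + 12×418 + 7×518 = 9350
Σ(formed) = 8×830 + 12×D = 6640 + 12D
ΔH = Σ(broken) − Σ(formed) = (9350) − (6640 + 12D) = +2710 − 12D
Setting this equal to −2954 kJ gives 12D = 5664, so D = 472 kJ/mol.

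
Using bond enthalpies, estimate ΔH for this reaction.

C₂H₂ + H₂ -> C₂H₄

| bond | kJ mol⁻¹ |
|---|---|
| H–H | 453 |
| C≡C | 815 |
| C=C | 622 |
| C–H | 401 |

Bonds broken (reactants):
  C≡C: 1 × 815 = 815
  C–H: 2 × 401 = 802
  H–H: 1 × 453 = 453
  Σ(broken) = 2070 kJ
Bonds formed (products):
  C–H: 4 × 401 = 1604
  C=C: 1 × 622 = 622
  Σ(formed) = 2226 kJ
ΔH = Σ(broken) − Σ(formed) = 2070 − 2226 = −156 kJ

ΔH ≈ −156 kJ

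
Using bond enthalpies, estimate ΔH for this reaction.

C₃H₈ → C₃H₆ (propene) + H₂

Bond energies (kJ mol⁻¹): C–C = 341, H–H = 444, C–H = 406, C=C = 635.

ΔH ≈ +74 kJ

Bonds broken (reactants):
  C–C: 2 × 341 = 682
  C–H: 8 × 406 = 3248
  Σ(broken) = 3930 kJ
Bonds formed (products):
  C–C: 1 × 341 = 341
  C–H: 6 × 406 = 2436
  C=C: 1 × 635 = 635
  H–H: 1 × 444 = 444
  Σ(formed) = 3856 kJ
ΔH = Σ(broken) − Σ(formed) = 3930 − 3856 = +74 kJ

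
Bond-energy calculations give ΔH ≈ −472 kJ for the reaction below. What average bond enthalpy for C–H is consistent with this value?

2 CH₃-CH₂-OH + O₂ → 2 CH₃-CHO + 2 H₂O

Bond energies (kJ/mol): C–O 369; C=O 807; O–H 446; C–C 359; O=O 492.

Let D be the C–H bond energy.
Σ(broken) = 2×359 + 10×D + 2×369 + 2×446 + 1×492 = 2840 + 10D
Σ(formed) = 2×359 + 8×D + 2×807 + 4×446 = 4116 + 8D
ΔH = Σ(broken) − Σ(formed) = (2840 + 10D) − (4116 + 8D) = −1276 + 2D
Setting this equal to −472 kJ gives 2D = 804, so D = 402 kJ/mol.

D(C–H) ≈ 402 kJ/mol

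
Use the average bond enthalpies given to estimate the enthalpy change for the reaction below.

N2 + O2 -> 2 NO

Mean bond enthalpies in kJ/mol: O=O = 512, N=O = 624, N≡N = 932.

Bonds broken (reactants):
  N≡N: 1 × 932 = 932
  O=O: 1 × 512 = 512
  Σ(broken) = 1444 kJ
Bonds formed (products):
  N=O: 2 × 624 = 1248
  Σ(formed) = 1248 kJ
ΔH = Σ(broken) − Σ(formed) = 1444 − 1248 = +196 kJ

ΔH ≈ +196 kJ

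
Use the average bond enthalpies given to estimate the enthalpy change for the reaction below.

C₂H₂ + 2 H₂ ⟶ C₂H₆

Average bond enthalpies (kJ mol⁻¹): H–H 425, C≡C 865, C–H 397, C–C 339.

Bonds broken (reactants):
  C≡C: 1 × 865 = 865
  C–H: 2 × 397 = 794
  H–H: 2 × 425 = 850
  Σ(broken) = 2509 kJ
Bonds formed (products):
  C–C: 1 × 339 = 339
  C–H: 6 × 397 = 2382
  Σ(formed) = 2721 kJ
ΔH = Σ(broken) − Σ(formed) = 2509 − 2721 = −212 kJ

ΔH ≈ −212 kJ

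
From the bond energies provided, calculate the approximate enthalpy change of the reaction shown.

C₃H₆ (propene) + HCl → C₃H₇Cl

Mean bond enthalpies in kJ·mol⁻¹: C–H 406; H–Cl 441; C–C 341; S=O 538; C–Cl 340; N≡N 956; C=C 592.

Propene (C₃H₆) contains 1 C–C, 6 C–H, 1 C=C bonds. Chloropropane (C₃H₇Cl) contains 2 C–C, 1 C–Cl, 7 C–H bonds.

Bonds broken (reactants):
  C–C: 1 × 341 = 341
  C–H: 6 × 406 = 2436
  C=C: 1 × 592 = 592
  H–Cl: 1 × 441 = 441
  Σ(broken) = 3810 kJ
Bonds formed (products):
  C–C: 2 × 341 = 682
  C–Cl: 1 × 340 = 340
  C–H: 7 × 406 = 2842
  Σ(formed) = 3864 kJ
ΔH = Σ(broken) − Σ(formed) = 3810 − 3864 = −54 kJ

ΔH ≈ −54 kJ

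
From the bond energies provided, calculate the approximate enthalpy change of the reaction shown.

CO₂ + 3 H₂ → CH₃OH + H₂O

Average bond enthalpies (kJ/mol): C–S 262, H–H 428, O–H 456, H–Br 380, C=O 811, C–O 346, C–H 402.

ΔH ≈ −14 kJ

Bonds broken (reactants):
  C=O: 2 × 811 = 1622
  H–H: 3 × 428 = 1284
  Σ(broken) = 2906 kJ
Bonds formed (products):
  C–H: 3 × 402 = 1206
  C–O: 1 × 346 = 346
  O–H: 3 × 456 = 1368
  Σ(formed) = 2920 kJ
ΔH = Σ(broken) − Σ(formed) = 2906 − 2920 = −14 kJ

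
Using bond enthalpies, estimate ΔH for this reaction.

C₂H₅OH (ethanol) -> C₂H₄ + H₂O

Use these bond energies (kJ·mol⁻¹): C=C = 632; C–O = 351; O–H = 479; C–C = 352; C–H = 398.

ΔH ≈ −10 kJ

Bonds broken (reactants):
  C–C: 1 × 352 = 352
  C–H: 5 × 398 = 1990
  C–O: 1 × 351 = 351
  O–H: 1 × 479 = 479
  Σ(broken) = 3172 kJ
Bonds formed (products):
  C–H: 4 × 398 = 1592
  C=C: 1 × 632 = 632
  O–H: 2 × 479 = 958
  Σ(formed) = 3182 kJ
ΔH = Σ(broken) − Σ(formed) = 3172 − 3182 = −10 kJ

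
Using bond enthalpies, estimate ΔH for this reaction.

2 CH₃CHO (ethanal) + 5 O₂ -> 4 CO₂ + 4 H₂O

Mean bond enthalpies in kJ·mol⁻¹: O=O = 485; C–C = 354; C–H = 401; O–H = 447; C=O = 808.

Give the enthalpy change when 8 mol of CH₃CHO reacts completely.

ΔH = −8332 kJ

Bonds broken (reactants):
  C–C: 2 × 354 = 708
  C–H: 8 × 401 = 3208
  C=O: 2 × 808 = 1616
  O=O: 5 × 485 = 2425
  Σ(broken) = 7957 kJ
Bonds formed (products):
  C=O: 8 × 808 = 6464
  O–H: 8 × 447 = 3576
  Σ(formed) = 10040 kJ
ΔH = Σ(broken) − Σ(formed) = 7957 − 10040 = −2083 kJ
For 4× the reaction as written: 4 × (−2083) = −8332 kJ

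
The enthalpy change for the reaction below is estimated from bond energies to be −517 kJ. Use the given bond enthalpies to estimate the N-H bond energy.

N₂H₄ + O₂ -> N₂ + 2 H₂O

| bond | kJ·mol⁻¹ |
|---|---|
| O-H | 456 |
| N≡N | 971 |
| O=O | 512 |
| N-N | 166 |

D(N-H) ≈ 400 kJ/mol

Let D be the N-H bond energy.
Σ(broken) = 4×D + 1×166 + 1×512 = 678 + 4D
Σ(formed) = 1×971 + 4×456 = 2795
ΔH = Σ(broken) − Σ(formed) = (678 + 4D) − (2795) = −2117 + 4D
Setting this equal to −517 kJ gives 4D = 1600, so D = 400 kJ/mol.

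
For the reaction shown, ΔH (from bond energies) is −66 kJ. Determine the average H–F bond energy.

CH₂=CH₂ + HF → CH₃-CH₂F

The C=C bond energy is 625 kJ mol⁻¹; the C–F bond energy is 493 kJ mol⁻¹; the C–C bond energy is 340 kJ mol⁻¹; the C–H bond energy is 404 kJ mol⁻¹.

D(H–F) ≈ 546 kJ/mol

Let D be the H–F bond energy.
Σ(broken) = 4×404 + 1×625 + 1×D = 2241 + D
Σ(formed) = 1×340 + 1×493 + 5×404 = 2853
ΔH = Σ(broken) − Σ(formed) = (2241 + D) − (2853) = −612 + D
Setting this equal to −66 kJ gives D = 546 kJ/mol.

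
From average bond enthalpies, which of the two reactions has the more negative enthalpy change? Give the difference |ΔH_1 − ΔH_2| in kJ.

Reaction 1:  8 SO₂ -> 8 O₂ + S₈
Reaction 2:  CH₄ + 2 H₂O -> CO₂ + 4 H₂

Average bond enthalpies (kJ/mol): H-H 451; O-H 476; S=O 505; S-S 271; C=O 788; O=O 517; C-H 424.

Reaction 1:
  Bonds broken (reactants):
    S=O: 16 × 505 = 8080
    Σ(broken) = 8080 kJ
  Bonds formed (products):
    O=O: 8 × 517 = 4136
    S-S: 8 × 271 = 2168
    Σ(formed) = 6304 kJ
  ΔH_1 = 8080 − 6304 = +1776 kJ
Reaction 2:
  Bonds broken (reactants):
    C-H: 4 × 424 = 1696
    O-H: 4 × 476 = 1904
    Σ(broken) = 3600 kJ
  Bonds formed (products):
    C=O: 2 × 788 = 1576
    H-H: 4 × 451 = 1804
    Σ(formed) = 3380 kJ
  ΔH_2 = 3600 − 3380 = +220 kJ
ΔH_1 − ΔH_2 = +1556 kJ, so reaction 2 has the more negative ΔH; |ΔH_1 − ΔH_2| = 1556 kJ.

Reaction 2, by 1556 kJ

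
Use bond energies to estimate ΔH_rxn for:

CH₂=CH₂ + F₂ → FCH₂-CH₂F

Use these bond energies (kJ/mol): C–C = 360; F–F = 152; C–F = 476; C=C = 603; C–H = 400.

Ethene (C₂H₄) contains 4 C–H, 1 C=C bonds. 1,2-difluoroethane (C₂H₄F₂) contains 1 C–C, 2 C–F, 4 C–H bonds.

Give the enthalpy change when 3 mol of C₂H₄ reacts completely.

Bonds broken (reactants):
  C–H: 4 × 400 = 1600
  C=C: 1 × 603 = 603
  F–F: 1 × 152 = 152
  Σ(broken) = 2355 kJ
Bonds formed (products):
  C–C: 1 × 360 = 360
  C–F: 2 × 476 = 952
  C–H: 4 × 400 = 1600
  Σ(formed) = 2912 kJ
ΔH = Σ(broken) − Σ(formed) = 2355 − 2912 = −557 kJ
For 3× the reaction as written: 3 × (−557) = −1671 kJ

ΔH = −1671 kJ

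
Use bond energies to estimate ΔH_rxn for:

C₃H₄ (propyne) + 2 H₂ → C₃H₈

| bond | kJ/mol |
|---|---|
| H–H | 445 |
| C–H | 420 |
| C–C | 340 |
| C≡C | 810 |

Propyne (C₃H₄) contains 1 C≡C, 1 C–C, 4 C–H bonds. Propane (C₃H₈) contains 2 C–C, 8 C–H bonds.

ΔH ≈ −320 kJ

Bonds broken (reactants):
  C≡C: 1 × 810 = 810
  C–C: 1 × 340 = 340
  C–H: 4 × 420 = 1680
  H–H: 2 × 445 = 890
  Σ(broken) = 3720 kJ
Bonds formed (products):
  C–C: 2 × 340 = 680
  C–H: 8 × 420 = 3360
  Σ(formed) = 4040 kJ
ΔH = Σ(broken) − Σ(formed) = 3720 − 4040 = −320 kJ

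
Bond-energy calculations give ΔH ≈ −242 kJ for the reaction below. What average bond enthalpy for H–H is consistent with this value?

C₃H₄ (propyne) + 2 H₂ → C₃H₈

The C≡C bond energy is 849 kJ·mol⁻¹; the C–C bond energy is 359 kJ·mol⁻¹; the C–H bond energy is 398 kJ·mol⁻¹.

Let D be the H–H bond energy.
Σ(broken) = 1×849 + 1×359 + 4×398 + 2×D = 2800 + 2D
Σ(formed) = 2×359 + 8×398 = 3902
ΔH = Σ(broken) − Σ(formed) = (2800 + 2D) − (3902) = −1102 + 2D
Setting this equal to −242 kJ gives 2D = 860, so D = 430 kJ/mol.

D(H–H) ≈ 430 kJ/mol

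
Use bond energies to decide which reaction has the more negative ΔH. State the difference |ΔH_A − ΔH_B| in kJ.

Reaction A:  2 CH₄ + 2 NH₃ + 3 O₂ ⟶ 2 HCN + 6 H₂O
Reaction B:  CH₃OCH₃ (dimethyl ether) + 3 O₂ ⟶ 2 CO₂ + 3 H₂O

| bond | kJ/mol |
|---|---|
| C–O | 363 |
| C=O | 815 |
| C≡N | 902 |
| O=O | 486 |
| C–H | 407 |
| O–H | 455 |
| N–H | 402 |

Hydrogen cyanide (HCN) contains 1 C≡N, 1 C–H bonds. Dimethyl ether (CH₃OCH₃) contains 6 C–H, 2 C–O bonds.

Reaction B, by 412 kJ

Reaction A:
  Bonds broken (reactants):
    C–H: 8 × 407 = 3256
    N–H: 6 × 402 = 2412
    O=O: 3 × 486 = 1458
    Σ(broken) = 7126 kJ
  Bonds formed (products):
    C≡N: 2 × 902 = 1804
    C–H: 2 × 407 = 814
    O–H: 12 × 455 = 5460
    Σ(formed) = 8078 kJ
  ΔH_A = 7126 − 8078 = −952 kJ
Reaction B:
  Bonds broken (reactants):
    C–H: 6 × 407 = 2442
    C–O: 2 × 363 = 726
    O=O: 3 × 486 = 1458
    Σ(broken) = 4626 kJ
  Bonds formed (products):
    C=O: 4 × 815 = 3260
    O–H: 6 × 455 = 2730
    Σ(formed) = 5990 kJ
  ΔH_B = 4626 − 5990 = −1364 kJ
ΔH_A − ΔH_B = +412 kJ, so reaction B has the more negative ΔH; |ΔH_A − ΔH_B| = 412 kJ.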